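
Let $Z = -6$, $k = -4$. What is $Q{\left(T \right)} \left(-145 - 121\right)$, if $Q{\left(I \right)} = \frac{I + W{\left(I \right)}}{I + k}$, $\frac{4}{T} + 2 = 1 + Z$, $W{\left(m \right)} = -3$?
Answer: $- \frac{3325}{16} \approx -207.81$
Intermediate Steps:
$T = - \frac{4}{7}$ ($T = \frac{4}{-2 + \left(1 - 6\right)} = \frac{4}{-2 - 5} = \frac{4}{-7} = 4 \left(- \frac{1}{7}\right) = - \frac{4}{7} \approx -0.57143$)
$Q{\left(I \right)} = \frac{-3 + I}{-4 + I}$ ($Q{\left(I \right)} = \frac{I - 3}{I - 4} = \frac{-3 + I}{-4 + I}$)
$Q{\left(T \right)} \left(-145 - 121\right) = \frac{-3 - \frac{4}{7}}{-4 - \frac{4}{7}} \left(-145 - 121\right) = \frac{1}{- \frac{32}{7}} \left(- \frac{25}{7}\right) \left(-266\right) = \left(- \frac{7}{32}\right) \left(- \frac{25}{7}\right) \left(-266\right) = \frac{25}{32} \left(-266\right) = - \frac{3325}{16}$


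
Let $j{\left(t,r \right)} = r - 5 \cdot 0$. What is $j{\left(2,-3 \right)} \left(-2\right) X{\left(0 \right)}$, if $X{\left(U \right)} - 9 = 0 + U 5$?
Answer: $54$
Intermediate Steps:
$j{\left(t,r \right)} = r$ ($j{\left(t,r \right)} = r - 0 = r + 0 = r$)
$X{\left(U \right)} = 9 + 5 U$ ($X{\left(U \right)} = 9 + \left(0 + U 5\right) = 9 + \left(0 + 5 U\right) = 9 + 5 U$)
$j{\left(2,-3 \right)} \left(-2\right) X{\left(0 \right)} = \left(-3\right) \left(-2\right) \left(9 + 5 \cdot 0\right) = 6 \left(9 + 0\right) = 6 \cdot 9 = 54$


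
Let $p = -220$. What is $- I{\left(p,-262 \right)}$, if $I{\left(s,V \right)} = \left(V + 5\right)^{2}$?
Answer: $-66049$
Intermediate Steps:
$I{\left(s,V \right)} = \left(5 + V\right)^{2}$
$- I{\left(p,-262 \right)} = - \left(5 - 262\right)^{2} = - \left(-257\right)^{2} = \left(-1\right) 66049 = -66049$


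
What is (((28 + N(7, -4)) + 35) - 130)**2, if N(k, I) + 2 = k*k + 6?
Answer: 196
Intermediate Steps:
N(k, I) = 4 + k**2 (N(k, I) = -2 + (k*k + 6) = -2 + (k**2 + 6) = -2 + (6 + k**2) = 4 + k**2)
(((28 + N(7, -4)) + 35) - 130)**2 = (((28 + (4 + 7**2)) + 35) - 130)**2 = (((28 + (4 + 49)) + 35) - 130)**2 = (((28 + 53) + 35) - 130)**2 = ((81 + 35) - 130)**2 = (116 - 130)**2 = (-14)**2 = 196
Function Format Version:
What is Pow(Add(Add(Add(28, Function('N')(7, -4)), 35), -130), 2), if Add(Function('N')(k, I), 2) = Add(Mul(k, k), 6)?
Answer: 196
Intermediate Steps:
Function('N')(k, I) = Add(4, Pow(k, 2)) (Function('N')(k, I) = Add(-2, Add(Mul(k, k), 6)) = Add(-2, Add(Pow(k, 2), 6)) = Add(-2, Add(6, Pow(k, 2))) = Add(4, Pow(k, 2)))
Pow(Add(Add(Add(28, Function('N')(7, -4)), 35), -130), 2) = Pow(Add(Add(Add(28, Add(4, Pow(7, 2))), 35), -130), 2) = Pow(Add(Add(Add(28, Add(4, 49)), 35), -130), 2) = Pow(Add(Add(Add(28, 53), 35), -130), 2) = Pow(Add(Add(81, 35), -130), 2) = Pow(Add(116, -130), 2) = Pow(-14, 2) = 196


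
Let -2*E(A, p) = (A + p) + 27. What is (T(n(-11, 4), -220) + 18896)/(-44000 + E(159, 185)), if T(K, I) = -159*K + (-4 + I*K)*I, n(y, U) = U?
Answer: -425480/88371 ≈ -4.8147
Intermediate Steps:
T(K, I) = -159*K + I*(-4 + I*K)
E(A, p) = -27/2 - A/2 - p/2 (E(A, p) = -((A + p) + 27)/2 = -(27 + A + p)/2 = -27/2 - A/2 - p/2)
(T(n(-11, 4), -220) + 18896)/(-44000 + E(159, 185)) = ((-159*4 - 4*(-220) + 4*(-220)**2) + 18896)/(-44000 + (-27/2 - 1/2*159 - 1/2*185)) = ((-636 + 880 + 4*48400) + 18896)/(-44000 + (-27/2 - 159/2 - 185/2)) = ((-636 + 880 + 193600) + 18896)/(-44000 - 371/2) = (193844 + 18896)/(-88371/2) = 212740*(-2/88371) = -425480/88371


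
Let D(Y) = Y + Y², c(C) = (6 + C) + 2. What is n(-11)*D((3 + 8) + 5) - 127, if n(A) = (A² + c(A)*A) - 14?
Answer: 37953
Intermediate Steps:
c(C) = 8 + C
n(A) = -14 + A² + A*(8 + A) (n(A) = (A² + (8 + A)*A) - 14 = (A² + A*(8 + A)) - 14 = -14 + A² + A*(8 + A))
n(-11)*D((3 + 8) + 5) - 127 = (-14 + (-11)² - 11*(8 - 11))*(((3 + 8) + 5)*(1 + ((3 + 8) + 5))) - 127 = (-14 + 121 - 11*(-3))*((11 + 5)*(1 + (11 + 5))) - 127 = (-14 + 121 + 33)*(16*(1 + 16)) - 127 = 140*(16*17) - 127 = 140*272 - 127 = 38080 - 127 = 37953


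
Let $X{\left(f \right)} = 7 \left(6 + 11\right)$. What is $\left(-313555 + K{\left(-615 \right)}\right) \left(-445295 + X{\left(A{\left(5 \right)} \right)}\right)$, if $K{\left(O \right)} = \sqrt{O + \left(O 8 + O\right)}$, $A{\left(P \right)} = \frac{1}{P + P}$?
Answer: $139587160680 - 2225880 i \sqrt{246} \approx 1.3959 \cdot 10^{11} - 3.4912 \cdot 10^{7} i$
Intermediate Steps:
$A{\left(P \right)} = \frac{1}{2 P}$
$X{\left(f \right)} = 119$ ($X{\left(f \right)} = 7 \cdot 17 = 119$)
$K{\left(O \right)} = \sqrt{10} \sqrt{O}$ ($K{\left(O \right)} = \sqrt{O + \left(8 O + O\right)} = \sqrt{O + 9 O} = \sqrt{10 O} = \sqrt{10} \sqrt{O}$)
$\left(-313555 + K{\left(-615 \right)}\right) \left(-445295 + X{\left(A{\left(5 \right)} \right)}\right) = \left(-313555 + \sqrt{10} \sqrt{-615}\right) \left(-445295 + 119\right) = \left(-313555 + \sqrt{10} i \sqrt{615}\right) \left(-445176\right) = \left(-313555 + 5 i \sqrt{246}\right) \left(-445176\right) = 139587160680 - 2225880 i \sqrt{246}$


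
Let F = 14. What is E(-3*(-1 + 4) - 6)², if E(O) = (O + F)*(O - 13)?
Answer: 784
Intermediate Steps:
E(O) = (-13 + O)*(14 + O) (E(O) = (O + 14)*(O - 13) = (14 + O)*(-13 + O) = (-13 + O)*(14 + O))
E(-3*(-1 + 4) - 6)² = (-182 + (-3*(-1 + 4) - 6) + (-3*(-1 + 4) - 6)²)² = (-182 + (-3*3 - 6) + (-3*3 - 6)²)² = (-182 + (-9 - 6) + (-9 - 6)²)² = (-182 - 15 + (-15)²)² = (-182 - 15 + 225)² = 28² = 784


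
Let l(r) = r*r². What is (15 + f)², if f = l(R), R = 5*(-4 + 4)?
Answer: 225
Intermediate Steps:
R = 0 (R = 5*0 = 0)
l(r) = r³
f = 0 (f = 0³ = 0)
(15 + f)² = (15 + 0)² = 15² = 225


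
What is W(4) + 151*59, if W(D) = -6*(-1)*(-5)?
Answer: 8879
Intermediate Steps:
W(D) = -30 (W(D) = -(-6)*(-5) = -1*30 = -30)
W(4) + 151*59 = -30 + 151*59 = -30 + 8909 = 8879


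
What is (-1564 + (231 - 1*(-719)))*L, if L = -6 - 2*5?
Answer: 9824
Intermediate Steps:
L = -16 (L = -6 - 10 = -16)
(-1564 + (231 - 1*(-719)))*L = (-1564 + (231 - 1*(-719)))*(-16) = (-1564 + (231 + 719))*(-16) = (-1564 + 950)*(-16) = -614*(-16) = 9824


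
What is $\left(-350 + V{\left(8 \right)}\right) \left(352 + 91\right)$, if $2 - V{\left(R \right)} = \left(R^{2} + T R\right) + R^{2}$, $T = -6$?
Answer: $-189604$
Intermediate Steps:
$V{\left(R \right)} = 2 - 2 R^{2} + 6 R$ ($V{\left(R \right)} = 2 - \left(\left(R^{2} - 6 R\right) + R^{2}\right) = 2 - \left(- 6 R + 2 R^{2}\right) = 2 - 2 R^{2} + 6 R$)
$\left(-350 + V{\left(8 \right)}\right) \left(352 + 91\right) = \left(-350 + \left(2 - 2 \cdot 8^{2} + 6 \cdot 8\right)\right) \left(352 + 91\right) = \left(-350 + \left(2 - 128 + 48\right)\right) 443 = \left(-350 - 78\right) 443 = \left(-428\right) 443 = -189604$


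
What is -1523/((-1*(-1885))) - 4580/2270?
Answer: -1209051/427895 ≈ -2.8256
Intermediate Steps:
-1523/((-1*(-1885))) - 4580/2270 = -1523/1885 - 4580*1/2270 = -1523*1/1885 - 458/227 = -1523/1885 - 458/227 = -1209051/427895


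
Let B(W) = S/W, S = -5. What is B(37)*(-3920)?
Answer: 19600/37 ≈ 529.73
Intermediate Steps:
B(W) = -5/W
B(37)*(-3920) = -5/37*(-3920) = 19600/37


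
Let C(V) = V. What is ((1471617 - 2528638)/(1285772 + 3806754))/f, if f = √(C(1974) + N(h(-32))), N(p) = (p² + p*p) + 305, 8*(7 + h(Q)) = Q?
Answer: -1057021*√2521/12838258046 ≈ -0.0041339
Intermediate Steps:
h(Q) = -7 + Q/8
N(p) = 305 + 2*p² (N(p) = (p² + p²) + 305 = 2*p² + 305 = 305 + 2*p²)
f = √2521 (f = √(1974 + (305 + 2*(-7 + (⅛)*(-32))²)) = √(1974 + (305 + 2*(-7 - 4)²)) = √(1974 + (305 + 2*(-11)²)) = √(1974 + (305 + 2*121)) = √(1974 + (305 + 242)) = √(1974 + 547) = √2521 ≈ 50.210)
((1471617 - 2528638)/(1285772 + 3806754))/f = ((1471617 - 2528638)/(1285772 + 3806754))/(√2521) = (-1057021/5092526)*(√2521/2521) = (-1057021*1/5092526)*(√2521/2521) = -1057021*√2521/12838258046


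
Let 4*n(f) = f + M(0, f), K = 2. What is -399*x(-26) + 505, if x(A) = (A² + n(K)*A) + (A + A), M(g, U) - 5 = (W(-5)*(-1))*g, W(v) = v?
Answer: -460633/2 ≈ -2.3032e+5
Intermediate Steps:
M(g, U) = 5 + 5*g (M(g, U) = 5 + (-5*(-1))*g = 5 + 5*g)
n(f) = 5/4 + f/4 (n(f) = (f + (5 + 5*0))/4 = (f + (5 + 0))/4 = (f + 5)/4 = (5 + f)/4 = 5/4 + f/4)
x(A) = A² + 15*A/4 (x(A) = (A² + (5/4 + (¼)*2)*A) + (A + A) = (A² + (5/4 + ½)*A) + 2*A = (A² + 7*A/4) + 2*A = A² + 15*A/4)
-399*x(-26) + 505 = -399*(-26)*(15 + 4*(-26))/4 + 505 = -399*(-26)*(15 - 104)/4 + 505 = -399*(-26)*(-89)/4 + 505 = -399*1157/2 + 505 = -461643/2 + 505 = -460633/2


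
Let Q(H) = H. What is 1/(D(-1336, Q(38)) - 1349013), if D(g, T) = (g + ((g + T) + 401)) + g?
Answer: -1/1352582 ≈ -7.3933e-7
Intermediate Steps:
D(g, T) = 401 + T + 3*g (D(g, T) = (g + ((T + g) + 401)) + g = (g + (401 + T + g)) + g = (401 + T + 2*g) + g = 401 + T + 3*g)
1/(D(-1336, Q(38)) - 1349013) = 1/((401 + 38 + 3*(-1336)) - 1349013) = 1/((401 + 38 - 4008) - 1349013) = 1/(-3569 - 1349013) = 1/(-1352582) = -1/1352582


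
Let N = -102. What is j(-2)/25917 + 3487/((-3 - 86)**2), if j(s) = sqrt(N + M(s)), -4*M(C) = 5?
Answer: 3487/7921 + I*sqrt(413)/51834 ≈ 0.44022 + 0.00039207*I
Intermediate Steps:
M(C) = -5/4 (M(C) = -1/4*5 = -5/4)
j(s) = I*sqrt(413)/2 (j(s) = sqrt(-102 - 5/4) = sqrt(-413/4) = I*sqrt(413)/2)
j(-2)/25917 + 3487/((-3 - 86)**2) = (I*sqrt(413)/2)/25917 + 3487/((-3 - 86)**2) = (I*sqrt(413)/2)*(1/25917) + 3487/((-89)**2) = I*sqrt(413)/51834 + 3487/7921 = 3487/7921 + I*sqrt(413)/51834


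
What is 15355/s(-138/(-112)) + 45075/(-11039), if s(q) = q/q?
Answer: 169458770/11039 ≈ 15351.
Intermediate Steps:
s(q) = 1
15355/s(-138/(-112)) + 45075/(-11039) = 15355/1 + 45075/(-11039) = 15355*1 + 45075*(-1/11039) = 15355 - 45075/11039 = 169458770/11039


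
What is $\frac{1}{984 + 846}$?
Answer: $\frac{1}{1830} \approx 0.00054645$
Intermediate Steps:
$\frac{1}{984 + 846} = \frac{1}{1830}$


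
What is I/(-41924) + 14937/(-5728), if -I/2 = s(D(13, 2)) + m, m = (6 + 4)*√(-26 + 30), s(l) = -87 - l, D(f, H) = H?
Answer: -156752313/60035168 ≈ -2.6110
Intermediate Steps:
m = 20 (m = 10*√4 = 10*2 = 20)
I = 138 (I = -2*((-87 - 1*2) + 20) = -2*((-87 - 2) + 20) = -2*(-89 + 20) = -2*(-69) = 138)
I/(-41924) + 14937/(-5728) = 138/(-41924) + 14937/(-5728) = 138*(-1/41924) + 14937*(-1/5728) = -69/20962 - 14937/5728 = -156752313/60035168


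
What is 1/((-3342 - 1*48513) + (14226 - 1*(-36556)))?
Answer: -1/1073 ≈ -0.00093197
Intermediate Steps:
1/((-3342 - 1*48513) + (14226 - 1*(-36556))) = 1/((-3342 - 48513) + (14226 + 36556)) = 1/(-51855 + 50782) = 1/(-1073) = -1/1073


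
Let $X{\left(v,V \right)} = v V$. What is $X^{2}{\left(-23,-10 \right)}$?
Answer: $52900$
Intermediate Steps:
$X{\left(v,V \right)} = V v$
$X^{2}{\left(-23,-10 \right)} = \left(\left(-10\right) \left(-23\right)\right)^{2} = 230^{2} = 52900$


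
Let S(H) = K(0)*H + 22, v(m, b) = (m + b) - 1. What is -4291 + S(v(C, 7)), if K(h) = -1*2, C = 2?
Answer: -4285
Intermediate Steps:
K(h) = -2
v(m, b) = -1 + b + m (v(m, b) = (b + m) - 1 = -1 + b + m)
S(H) = 22 - 2*H (S(H) = -2*H + 22 = 22 - 2*H)
-4291 + S(v(C, 7)) = -4291 + (22 - 2*(-1 + 7 + 2)) = -4291 + (22 - 2*8) = -4291 + (22 - 16) = -4291 + 6 = -4285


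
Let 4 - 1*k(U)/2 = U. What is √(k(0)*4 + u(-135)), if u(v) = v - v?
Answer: 4*√2 ≈ 5.6569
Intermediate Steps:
u(v) = 0
k(U) = 8 - 2*U
√(k(0)*4 + u(-135)) = √((8 - 2*0)*4 + 0) = √((8 + 0)*4 + 0) = √(8*4 + 0) = √(32 + 0) = √32 = 4*√2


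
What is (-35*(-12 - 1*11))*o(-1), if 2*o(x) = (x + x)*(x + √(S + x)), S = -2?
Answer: 805 - 805*I*√3 ≈ 805.0 - 1394.3*I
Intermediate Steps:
o(x) = x*(x + √(-2 + x)) (o(x) = ((x + x)*(x + √(-2 + x)))/2 = ((2*x)*(x + √(-2 + x)))/2 = (2*x*(x + √(-2 + x)))/2 = x*(x + √(-2 + x)))
(-35*(-12 - 1*11))*o(-1) = (-35*(-12 - 1*11))*(-(-1 + √(-2 - 1))) = (-35*(-12 - 11))*(-(-1 + √(-3))) = (-35*(-23))*(-(-1 + I*√3)) = 805*(1 - I*√3) = 805 - 805*I*√3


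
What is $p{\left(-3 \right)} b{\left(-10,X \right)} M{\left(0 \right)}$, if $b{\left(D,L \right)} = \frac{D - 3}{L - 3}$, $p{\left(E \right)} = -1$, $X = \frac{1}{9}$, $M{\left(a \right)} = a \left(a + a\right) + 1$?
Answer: $- \frac{9}{2} \approx -4.5$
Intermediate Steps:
$M{\left(a \right)} = 1 + 2 a^{2}$ ($M{\left(a \right)} = a 2 a + 1 = 2 a^{2} + 1 = 1 + 2 a^{2}$)
$X = \frac{1}{9} \approx 0.11111$
$b{\left(D,L \right)} = \frac{-3 + D}{-3 + L}$
$p{\left(-3 \right)} b{\left(-10,X \right)} M{\left(0 \right)} = - \frac{-3 - 10}{-3 + \frac{1}{9}} \left(1 + 2 \cdot 0^{2}\right) = - \frac{-13}{- \frac{26}{9}} \left(1 + 2 \cdot 0\right) = - \frac{\left(-9\right) \left(-13\right)}{26} \left(1 + 0\right) = \left(-1\right) \frac{9}{2} \cdot 1 = \left(- \frac{9}{2}\right) 1 = - \frac{9}{2}$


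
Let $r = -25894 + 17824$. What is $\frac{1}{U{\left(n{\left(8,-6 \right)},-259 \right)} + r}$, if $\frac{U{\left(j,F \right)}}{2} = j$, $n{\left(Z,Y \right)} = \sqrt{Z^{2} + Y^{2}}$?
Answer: $- \frac{1}{8050} \approx -0.00012422$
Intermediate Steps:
$n{\left(Z,Y \right)} = \sqrt{Y^{2} + Z^{2}}$
$U{\left(j,F \right)} = 2 j$
$r = -8070$
$\frac{1}{U{\left(n{\left(8,-6 \right)},-259 \right)} + r} = \frac{1}{2 \sqrt{\left(-6\right)^{2} + 8^{2}} - 8070} = \frac{1}{2 \sqrt{36 + 64} - 8070} = \frac{1}{2 \sqrt{100} - 8070} = \frac{1}{2 \cdot 10 - 8070} = \frac{1}{20 - 8070} = \frac{1}{-8050} = - \frac{1}{8050}$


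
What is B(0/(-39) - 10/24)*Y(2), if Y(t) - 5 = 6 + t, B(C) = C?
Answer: -65/12 ≈ -5.4167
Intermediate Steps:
Y(t) = 11 + t (Y(t) = 5 + (6 + t) = 11 + t)
B(0/(-39) - 10/24)*Y(2) = (0/(-39) - 10/24)*(11 + 2) = (0*(-1/39) - 10*1/24)*13 = (0 - 5/12)*13 = -5/12*13 = -65/12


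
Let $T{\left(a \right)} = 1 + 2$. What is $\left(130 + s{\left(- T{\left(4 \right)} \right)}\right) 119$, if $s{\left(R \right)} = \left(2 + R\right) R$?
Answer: $15827$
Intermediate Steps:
$T{\left(a \right)} = 3$
$s{\left(R \right)} = R \left(2 + R\right)$
$\left(130 + s{\left(- T{\left(4 \right)} \right)}\right) 119 = \left(130 + \left(-1\right) 3 \left(2 - 3\right)\right) 119 = \left(130 - 3 \left(2 - 3\right)\right) 119 = \left(130 - -3\right) 119 = \left(130 + 3\right) 119 = 133 \cdot 119 = 15827$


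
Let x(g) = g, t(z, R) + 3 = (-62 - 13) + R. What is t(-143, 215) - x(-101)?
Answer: 238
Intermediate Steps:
t(z, R) = -78 + R (t(z, R) = -3 + ((-62 - 13) + R) = -3 + (-75 + R) = -78 + R)
t(-143, 215) - x(-101) = (-78 + 215) - 1*(-101) = 137 + 101 = 238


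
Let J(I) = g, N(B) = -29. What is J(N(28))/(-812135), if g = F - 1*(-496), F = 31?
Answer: -527/812135 ≈ -0.00064891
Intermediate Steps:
g = 527 (g = 31 - 1*(-496) = 31 + 496 = 527)
J(I) = 527
J(N(28))/(-812135) = 527/(-812135) = 527*(-1/812135) = -527/812135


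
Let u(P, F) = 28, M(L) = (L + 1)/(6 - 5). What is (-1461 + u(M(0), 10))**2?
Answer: 2053489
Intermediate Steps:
M(L) = 1 + L (M(L) = (1 + L)/1 = (1 + L)*1 = 1 + L)
(-1461 + u(M(0), 10))**2 = (-1461 + 28)**2 = (-1433)**2 = 2053489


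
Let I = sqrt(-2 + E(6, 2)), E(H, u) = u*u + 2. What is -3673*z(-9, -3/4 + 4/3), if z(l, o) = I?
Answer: -7346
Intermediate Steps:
E(H, u) = 2 + u**2 (E(H, u) = u**2 + 2 = 2 + u**2)
I = 2 (I = sqrt(-2 + (2 + 2**2)) = sqrt(-2 + (2 + 4)) = sqrt(-2 + 6) = sqrt(4) = 2)
z(l, o) = 2
-3673*z(-9, -3/4 + 4/3) = -3673*2 = -7346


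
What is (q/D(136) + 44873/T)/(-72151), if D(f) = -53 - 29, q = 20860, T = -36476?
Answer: 382284473/107902974916 ≈ 0.0035429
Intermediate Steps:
D(f) = -82
(q/D(136) + 44873/T)/(-72151) = (20860/(-82) + 44873/(-36476))/(-72151) = (20860*(-1/82) + 44873*(-1/36476))*(-1/72151) = (-10430/41 - 44873/36476)*(-1/72151) = -382284473/1495516*(-1/72151) = 382284473/107902974916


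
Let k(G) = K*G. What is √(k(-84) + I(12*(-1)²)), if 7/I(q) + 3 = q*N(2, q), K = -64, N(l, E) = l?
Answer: 127*√3/3 ≈ 73.323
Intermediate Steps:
k(G) = -64*G
I(q) = 7/(-3 + 2*q) (I(q) = 7/(-3 + q*2) = 7/(-3 + 2*q))
√(k(-84) + I(12*(-1)²)) = √(-64*(-84) + 7/(-3 + 2*(12*(-1)²))) = √(5376 + 7/(-3 + 2*(12*1))) = √(5376 + 7/(-3 + 2*12)) = √(5376 + 7/(-3 + 24)) = √(5376 + 7/21) = √(5376 + 7*(1/21)) = √(5376 + ⅓) = √(16129/3) = 127*√3/3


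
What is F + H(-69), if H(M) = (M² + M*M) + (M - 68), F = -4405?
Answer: 4980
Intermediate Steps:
H(M) = -68 + M + 2*M² (H(M) = (M² + M²) + (-68 + M) = 2*M² + (-68 + M) = -68 + M + 2*M²)
F + H(-69) = -4405 + (-68 - 69 + 2*(-69)²) = -4405 + (-68 - 69 + 2*4761) = -4405 + (-68 - 69 + 9522) = -4405 + 9385 = 4980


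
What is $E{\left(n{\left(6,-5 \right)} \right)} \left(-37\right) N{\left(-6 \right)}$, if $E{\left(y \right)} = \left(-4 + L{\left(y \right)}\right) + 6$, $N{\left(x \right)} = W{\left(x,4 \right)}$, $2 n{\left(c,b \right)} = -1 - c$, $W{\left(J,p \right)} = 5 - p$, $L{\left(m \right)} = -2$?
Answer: $0$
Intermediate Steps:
$n{\left(c,b \right)} = - \frac{1}{2} - \frac{c}{2}$ ($n{\left(c,b \right)} = \frac{-1 - c}{2} = - \frac{1}{2} - \frac{c}{2}$)
$N{\left(x \right)} = 1$ ($N{\left(x \right)} = 5 - 4 = 1$)
$E{\left(y \right)} = 0$ ($E{\left(y \right)} = \left(-4 - 2\right) + 6 = -6 + 6 = 0$)
$E{\left(n{\left(6,-5 \right)} \right)} \left(-37\right) N{\left(-6 \right)} = 0 \left(-37\right) 1 = 0 \cdot 1 = 0$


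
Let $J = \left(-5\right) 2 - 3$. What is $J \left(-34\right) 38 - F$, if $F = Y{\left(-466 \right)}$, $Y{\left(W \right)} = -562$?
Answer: $17358$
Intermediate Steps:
$J = -13$ ($J = -10 - 3 = -13$)
$F = -562$
$J \left(-34\right) 38 - F = \left(-13\right) \left(-34\right) 38 - -562 = 442 \cdot 38 + 562 = 16796 + 562 = 17358$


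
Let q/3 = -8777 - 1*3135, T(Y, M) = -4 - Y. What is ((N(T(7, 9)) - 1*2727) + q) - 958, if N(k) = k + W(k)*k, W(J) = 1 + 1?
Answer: -39454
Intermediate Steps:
W(J) = 2
N(k) = 3*k (N(k) = k + 2*k = 3*k)
q = -35736 (q = 3*(-8777 - 1*3135) = 3*(-8777 - 3135) = 3*(-11912) = -35736)
((N(T(7, 9)) - 1*2727) + q) - 958 = ((3*(-4 - 1*7) - 1*2727) - 35736) - 958 = ((3*(-4 - 7) - 2727) - 35736) - 958 = ((3*(-11) - 2727) - 35736) - 958 = ((-33 - 2727) - 35736) - 958 = (-2760 - 35736) - 958 = -38496 - 958 = -39454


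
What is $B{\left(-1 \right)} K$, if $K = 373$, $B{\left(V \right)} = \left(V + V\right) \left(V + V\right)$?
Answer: $1492$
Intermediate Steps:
$B{\left(V \right)} = 4 V^{2}$ ($B{\left(V \right)} = 2 V 2 V = 4 V^{2}$)
$B{\left(-1 \right)} K = 4 \left(-1\right)^{2} \cdot 373 = 4 \cdot 1 \cdot 373 = 4 \cdot 373 = 1492$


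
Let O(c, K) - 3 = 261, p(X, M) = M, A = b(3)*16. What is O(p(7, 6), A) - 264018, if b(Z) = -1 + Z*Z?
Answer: -263754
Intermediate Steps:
b(Z) = -1 + Z**2
A = 128 (A = (-1 + 3**2)*16 = (-1 + 9)*16 = 8*16 = 128)
O(c, K) = 264 (O(c, K) = 3 + 261 = 264)
O(p(7, 6), A) - 264018 = 264 - 264018 = -263754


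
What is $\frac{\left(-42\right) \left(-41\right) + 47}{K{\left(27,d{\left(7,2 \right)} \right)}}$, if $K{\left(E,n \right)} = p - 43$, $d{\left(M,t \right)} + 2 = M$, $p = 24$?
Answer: $- \frac{1769}{19} \approx -93.105$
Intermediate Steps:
$d{\left(M,t \right)} = -2 + M$
$K{\left(E,n \right)} = -19$ ($K{\left(E,n \right)} = 24 - 43 = -19$)
$\frac{\left(-42\right) \left(-41\right) + 47}{K{\left(27,d{\left(7,2 \right)} \right)}} = \frac{\left(-42\right) \left(-41\right) + 47}{-19} = \left(1722 + 47\right) \left(- \frac{1}{19}\right) = 1769 \left(- \frac{1}{19}\right) = - \frac{1769}{19}$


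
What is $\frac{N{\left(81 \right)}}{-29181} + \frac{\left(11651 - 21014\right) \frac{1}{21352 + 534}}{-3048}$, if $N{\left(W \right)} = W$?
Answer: $- \frac{570018785}{216291283952} \approx -0.0026354$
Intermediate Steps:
$\frac{N{\left(81 \right)}}{-29181} + \frac{\left(11651 - 21014\right) \frac{1}{21352 + 534}}{-3048} = \frac{81}{-29181} + \frac{\left(11651 - 21014\right) \frac{1}{21352 + 534}}{-3048} = 81 \left(- \frac{1}{29181}\right) + - \frac{9363}{21886} \left(- \frac{1}{3048}\right) = - \frac{27}{9727} + \left(-9363\right) \frac{1}{21886} \left(- \frac{1}{3048}\right) = - \frac{27}{9727} - - \frac{3121}{22236176} = - \frac{27}{9727} + \frac{3121}{22236176} = - \frac{570018785}{216291283952}$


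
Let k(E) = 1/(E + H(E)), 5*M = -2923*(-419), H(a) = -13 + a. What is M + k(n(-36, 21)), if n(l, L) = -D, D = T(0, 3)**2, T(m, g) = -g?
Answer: 37966842/155 ≈ 2.4495e+5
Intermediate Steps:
D = 9 (D = (-1*3)**2 = (-3)**2 = 9)
n(l, L) = -9 (n(l, L) = -1*9 = -9)
M = 1224737/5 (M = (-2923*(-419))/5 = (1/5)*1224737 = 1224737/5 ≈ 2.4495e+5)
k(E) = 1/(-13 + 2*E) (k(E) = 1/(E + (-13 + E)) = 1/(-13 + 2*E))
M + k(n(-36, 21)) = 1224737/5 + 1/(-13 + 2*(-9)) = 1224737/5 + 1/(-13 - 18) = 1224737/5 + 1/(-31) = 1224737/5 - 1/31 = 37966842/155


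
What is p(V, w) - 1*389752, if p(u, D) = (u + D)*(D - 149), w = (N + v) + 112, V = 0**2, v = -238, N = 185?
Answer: -395062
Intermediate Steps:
V = 0
w = 59 (w = (185 - 238) + 112 = -53 + 112 = 59)
p(u, D) = (-149 + D)*(D + u) (p(u, D) = (D + u)*(-149 + D) = (-149 + D)*(D + u))
p(V, w) - 1*389752 = (59**2 - 149*59 - 149*0 + 59*0) - 1*389752 = (3481 - 8791 + 0 + 0) - 389752 = -5310 - 389752 = -395062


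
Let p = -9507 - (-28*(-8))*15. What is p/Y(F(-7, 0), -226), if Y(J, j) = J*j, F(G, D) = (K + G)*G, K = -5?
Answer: 4289/6328 ≈ 0.67778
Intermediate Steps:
F(G, D) = G*(-5 + G) (F(G, D) = (-5 + G)*G = G*(-5 + G))
p = -12867 (p = -9507 - 224*15 = -9507 - 1*3360 = -9507 - 3360 = -12867)
p/Y(F(-7, 0), -226) = -12867*1/(1582*(-5 - 7)) = -12867/(-7*(-12)*(-226)) = -12867/(84*(-226)) = -12867/(-18984) = -12867*(-1/18984) = 4289/6328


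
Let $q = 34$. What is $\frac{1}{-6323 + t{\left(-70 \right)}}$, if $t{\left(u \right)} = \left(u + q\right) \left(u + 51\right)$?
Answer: $- \frac{1}{5639} \approx -0.00017734$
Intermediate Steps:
$t{\left(u \right)} = \left(34 + u\right) \left(51 + u\right)$ ($t{\left(u \right)} = \left(u + 34\right) \left(u + 51\right) = \left(34 + u\right) \left(51 + u\right)$)
$\frac{1}{-6323 + t{\left(-70 \right)}} = \frac{1}{-6323 + \left(1734 + \left(-70\right)^{2} + 85 \left(-70\right)\right)} = \frac{1}{-6323 + \left(1734 + 4900 - 5950\right)} = \frac{1}{-6323 + 684} = \frac{1}{-5639} = - \frac{1}{5639}$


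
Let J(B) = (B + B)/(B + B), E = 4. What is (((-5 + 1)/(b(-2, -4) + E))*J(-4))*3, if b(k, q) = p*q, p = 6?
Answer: ⅗ ≈ 0.60000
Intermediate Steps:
b(k, q) = 6*q
J(B) = 1 (J(B) = (2*B)/((2*B)) = (2*B)*(1/(2*B)) = 1)
(((-5 + 1)/(b(-2, -4) + E))*J(-4))*3 = (((-5 + 1)/(6*(-4) + 4))*1)*3 = (-4/(-24 + 4)*1)*3 = (-4/(-20)*1)*3 = (-4*(-1/20)*1)*3 = ((⅕)*1)*3 = (⅕)*3 = ⅗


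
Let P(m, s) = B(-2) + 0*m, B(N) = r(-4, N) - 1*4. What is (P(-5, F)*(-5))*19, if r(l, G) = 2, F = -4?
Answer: 190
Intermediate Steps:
B(N) = -2 (B(N) = 2 - 1*4 = 2 - 4 = -2)
P(m, s) = -2 (P(m, s) = -2 + 0*m = -2 + 0 = -2)
(P(-5, F)*(-5))*19 = -2*(-5)*19 = 10*19 = 190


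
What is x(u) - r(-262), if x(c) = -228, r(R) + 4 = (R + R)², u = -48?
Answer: -274800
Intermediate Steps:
r(R) = -4 + 4*R² (r(R) = -4 + (R + R)² = -4 + (2*R)² = -4 + 4*R²)
x(u) - r(-262) = -228 - (-4 + 4*(-262)²) = -228 - (-4 + 4*68644) = -228 - (-4 + 274576) = -228 - 1*274572 = -228 - 274572 = -274800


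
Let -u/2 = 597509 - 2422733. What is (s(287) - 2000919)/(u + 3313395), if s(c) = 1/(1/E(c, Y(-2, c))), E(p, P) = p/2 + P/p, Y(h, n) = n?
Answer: -4001549/13927686 ≈ -0.28731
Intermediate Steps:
E(p, P) = p/2 + P/p (E(p, P) = p*(½) + P/p = p/2 + P/p)
u = 3650448 (u = -2*(597509 - 2422733) = -2*(-1825224) = 3650448)
s(c) = 1 + c/2 (s(c) = 1/(1/(c/2 + c/c)) = 1/(1/(c/2 + 1)) = 1/(1/(1 + c/2)) = 1 + c/2)
(s(287) - 2000919)/(u + 3313395) = ((1 + (½)*287) - 2000919)/(3650448 + 3313395) = ((1 + 287/2) - 2000919)/6963843 = (289/2 - 2000919)*(1/6963843) = -4001549/2*1/6963843 = -4001549/13927686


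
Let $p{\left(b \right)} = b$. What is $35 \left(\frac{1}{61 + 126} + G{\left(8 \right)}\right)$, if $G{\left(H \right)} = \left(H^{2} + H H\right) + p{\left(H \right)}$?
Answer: $\frac{890155}{187} \approx 4760.2$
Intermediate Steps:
$G{\left(H \right)} = H + 2 H^{2}$ ($G{\left(H \right)} = \left(H^{2} + H H\right) + H = \left(H^{2} + H^{2}\right) + H = 2 H^{2} + H = H + 2 H^{2}$)
$35 \left(\frac{1}{61 + 126} + G{\left(8 \right)}\right) = 35 \left(\frac{1}{61 + 126} + 8 \left(1 + 2 \cdot 8\right)\right) = 35 \left(\frac{1}{187} + 8 \left(1 + 16\right)\right) = 35 \left(\frac{1}{187} + 8 \cdot 17\right) = 35 \left(\frac{1}{187} + 136\right) = 35 \cdot \frac{25433}{187} = \frac{890155}{187}$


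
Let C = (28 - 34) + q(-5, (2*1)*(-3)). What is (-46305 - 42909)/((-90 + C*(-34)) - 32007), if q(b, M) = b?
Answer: 89214/31723 ≈ 2.8123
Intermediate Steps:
C = -11 (C = (28 - 34) - 5 = -6 - 5 = -11)
(-46305 - 42909)/((-90 + C*(-34)) - 32007) = (-46305 - 42909)/((-90 - 11*(-34)) - 32007) = -89214/((-90 + 374) - 32007) = -89214/(284 - 32007) = -89214/(-31723) = -89214*(-1/31723) = 89214/31723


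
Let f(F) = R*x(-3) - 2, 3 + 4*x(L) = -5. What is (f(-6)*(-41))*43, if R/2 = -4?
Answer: -24682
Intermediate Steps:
R = -8 (R = 2*(-4) = -8)
x(L) = -2 (x(L) = -¾ + (¼)*(-5) = -¾ - 5/4 = -2)
f(F) = 14 (f(F) = -8*(-2) - 2 = 16 - 2 = 14)
(f(-6)*(-41))*43 = (14*(-41))*43 = -574*43 = -24682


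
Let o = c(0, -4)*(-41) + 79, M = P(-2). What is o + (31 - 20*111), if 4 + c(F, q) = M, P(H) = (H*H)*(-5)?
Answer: -1126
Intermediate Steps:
P(H) = -5*H² (P(H) = H²*(-5) = -5*H²)
M = -20 (M = -5*(-2)² = -5*4 = -20)
c(F, q) = -24 (c(F, q) = -4 - 20 = -24)
o = 1063 (o = -24*(-41) + 79 = 984 + 79 = 1063)
o + (31 - 20*111) = 1063 + (31 - 20*111) = 1063 + (31 - 2220) = 1063 - 2189 = -1126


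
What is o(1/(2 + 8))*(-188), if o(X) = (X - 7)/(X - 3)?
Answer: -12972/29 ≈ -447.31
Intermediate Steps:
o(X) = (-7 + X)/(-3 + X)
o(1/(2 + 8))*(-188) = ((-7 + 1/(2 + 8))/(-3 + 1/(2 + 8)))*(-188) = ((-7 + 1/10)/(-3 + 1/10))*(-188) = (-69/10/(-29/10))*(-188) = -10/29*(-69/10)*(-188) = (69/29)*(-188) = -12972/29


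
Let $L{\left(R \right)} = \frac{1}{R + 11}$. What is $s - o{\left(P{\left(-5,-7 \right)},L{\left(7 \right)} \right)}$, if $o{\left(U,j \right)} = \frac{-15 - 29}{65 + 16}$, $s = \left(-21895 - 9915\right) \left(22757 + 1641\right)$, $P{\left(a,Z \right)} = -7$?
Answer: $- \frac{62864130736}{81} \approx -7.761 \cdot 10^{8}$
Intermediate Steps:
$s = -776100380$ ($s = \left(-31810\right) 24398 = -776100380$)
$L{\left(R \right)} = \frac{1}{11 + R}$
$o{\left(U,j \right)} = - \frac{44}{81}$
$s - o{\left(P{\left(-5,-7 \right)},L{\left(7 \right)} \right)} = -776100380 - - \frac{44}{81} = -776100380 + \frac{44}{81} = - \frac{62864130736}{81}$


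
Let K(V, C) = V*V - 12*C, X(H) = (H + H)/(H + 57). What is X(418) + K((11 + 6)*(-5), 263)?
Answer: 101769/25 ≈ 4070.8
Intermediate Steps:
X(H) = 2*H/(57 + H) (X(H) = (2*H)/(57 + H) = 2*H/(57 + H))
K(V, C) = V² - 12*C
X(418) + K((11 + 6)*(-5), 263) = 2*418/(57 + 418) + (((11 + 6)*(-5))² - 12*263) = 2*418/475 + ((17*(-5))² - 3156) = 2*418*(1/475) + ((-85)² - 3156) = 44/25 + (7225 - 3156) = 44/25 + 4069 = 101769/25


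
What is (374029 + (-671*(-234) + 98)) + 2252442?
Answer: 2783583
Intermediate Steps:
(374029 + (-671*(-234) + 98)) + 2252442 = (374029 + (157014 + 98)) + 2252442 = (374029 + 157112) + 2252442 = 531141 + 2252442 = 2783583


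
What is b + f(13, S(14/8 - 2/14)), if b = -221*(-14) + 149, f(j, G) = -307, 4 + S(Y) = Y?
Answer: 2936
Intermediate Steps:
S(Y) = -4 + Y
b = 3243 (b = 3094 + 149 = 3243)
b + f(13, S(14/8 - 2/14)) = 3243 - 307 = 2936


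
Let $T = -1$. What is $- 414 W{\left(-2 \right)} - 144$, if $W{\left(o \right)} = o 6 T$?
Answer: $-5112$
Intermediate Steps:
$W{\left(o \right)} = - 6 o$ ($W{\left(o \right)} = o 6 \left(-1\right) = 6 o \left(-1\right) = - 6 o$)
$- 414 W{\left(-2 \right)} - 144 = - 414 \left(\left(-6\right) \left(-2\right)\right) - 144 = \left(-414\right) 12 - 144 = -4968 - 144 = -5112$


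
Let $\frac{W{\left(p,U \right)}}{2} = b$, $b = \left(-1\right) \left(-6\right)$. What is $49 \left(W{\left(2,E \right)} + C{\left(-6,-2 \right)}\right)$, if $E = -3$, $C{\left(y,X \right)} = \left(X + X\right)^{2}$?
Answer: $1372$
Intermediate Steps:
$b = 6$
$C{\left(y,X \right)} = 4 X^{2}$ ($C{\left(y,X \right)} = \left(2 X\right)^{2} = 4 X^{2}$)
$W{\left(p,U \right)} = 12$ ($W{\left(p,U \right)} = 2 \cdot 6 = 12$)
$49 \left(W{\left(2,E \right)} + C{\left(-6,-2 \right)}\right) = 49 \left(12 + 4 \left(-2\right)^{2}\right) = 49 \left(12 + 4 \cdot 4\right) = 49 \left(12 + 16\right) = 49 \cdot 28 = 1372$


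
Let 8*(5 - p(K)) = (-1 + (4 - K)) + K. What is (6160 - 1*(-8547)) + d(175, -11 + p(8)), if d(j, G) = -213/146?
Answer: 2147009/146 ≈ 14706.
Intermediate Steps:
p(K) = 37/8 (p(K) = 5 - ((-1 + (4 - K)) + K)/8 = 5 - ((3 - K) + K)/8 = 5 - ⅛*3 = 5 - 3/8 = 37/8)
d(j, G) = -213/146 (d(j, G) = -213*1/146 = -213/146)
(6160 - 1*(-8547)) + d(175, -11 + p(8)) = (6160 - 1*(-8547)) - 213/146 = (6160 + 8547) - 213/146 = 14707 - 213/146 = 2147009/146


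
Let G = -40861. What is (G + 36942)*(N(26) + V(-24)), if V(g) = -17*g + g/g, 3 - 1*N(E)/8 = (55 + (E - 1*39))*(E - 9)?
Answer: 20688401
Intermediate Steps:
N(E) = 24 - 8*(-9 + E)*(16 + E) (N(E) = 24 - 8*(55 + (E - 1*39))*(E - 9) = 24 - 8*(55 + (E - 39))*(-9 + E) = 24 - 8*(55 + (-39 + E))*(-9 + E) = 24 - 8*(16 + E)*(-9 + E) = 24 - 8*(-9 + E)*(16 + E))
V(g) = 1 - 17*g (V(g) = -17*g + 1 = 1 - 17*g)
(G + 36942)*(N(26) + V(-24)) = (-40861 + 36942)*((1176 - 56*26 - 8*26²) + (1 - 17*(-24))) = -3919*((1176 - 1456 - 8*676) + (1 + 408)) = -3919*((1176 - 1456 - 5408) + 409) = -3919*(-5688 + 409) = -3919*(-5279) = 20688401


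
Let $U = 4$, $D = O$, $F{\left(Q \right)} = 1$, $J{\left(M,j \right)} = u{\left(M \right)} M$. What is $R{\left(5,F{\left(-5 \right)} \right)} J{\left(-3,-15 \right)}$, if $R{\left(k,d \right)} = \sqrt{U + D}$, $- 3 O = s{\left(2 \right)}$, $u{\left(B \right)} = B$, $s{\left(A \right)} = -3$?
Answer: $9 \sqrt{5} \approx 20.125$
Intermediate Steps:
$J{\left(M,j \right)} = M^{2}$ ($J{\left(M,j \right)} = M M = M^{2}$)
$O = 1$ ($O = \left(- \frac{1}{3}\right) \left(-3\right) = 1$)
$D = 1$
$R{\left(k,d \right)} = \sqrt{5}$ ($R{\left(k,d \right)} = \sqrt{4 + 1} = \sqrt{5}$)
$R{\left(5,F{\left(-5 \right)} \right)} J{\left(-3,-15 \right)} = \sqrt{5} \left(-3\right)^{2} = \sqrt{5} \cdot 9 = 9 \sqrt{5}$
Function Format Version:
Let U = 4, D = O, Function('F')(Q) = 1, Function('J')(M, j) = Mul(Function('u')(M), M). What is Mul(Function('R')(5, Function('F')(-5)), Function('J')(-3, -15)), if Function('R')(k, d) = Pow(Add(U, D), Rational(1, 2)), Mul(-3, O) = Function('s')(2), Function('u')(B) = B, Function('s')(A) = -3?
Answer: Mul(9, Pow(5, Rational(1, 2))) ≈ 20.125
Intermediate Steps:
Function('J')(M, j) = Pow(M, 2) (Function('J')(M, j) = Mul(M, M) = Pow(M, 2))
O = 1 (O = Mul(Rational(-1, 3), -3) = 1)
D = 1
Function('R')(k, d) = Pow(5, Rational(1, 2)) (Function('R')(k, d) = Pow(Add(4, 1), Rational(1, 2)) = Pow(5, Rational(1, 2)))
Mul(Function('R')(5, Function('F')(-5)), Function('J')(-3, -15)) = Mul(Pow(5, Rational(1, 2)), Pow(-3, 2)) = Mul(Pow(5, Rational(1, 2)), 9) = Mul(9, Pow(5, Rational(1, 2)))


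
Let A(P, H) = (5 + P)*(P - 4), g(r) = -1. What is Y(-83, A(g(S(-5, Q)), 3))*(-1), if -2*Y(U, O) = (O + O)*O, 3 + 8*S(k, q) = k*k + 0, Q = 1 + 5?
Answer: 400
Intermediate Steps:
Q = 6
S(k, q) = -3/8 + k²/8 (S(k, q) = -3/8 + (k*k + 0)/8 = -3/8 + (k² + 0)/8 = -3/8 + k²/8)
A(P, H) = (-4 + P)*(5 + P) (A(P, H) = (5 + P)*(-4 + P) = (-4 + P)*(5 + P))
Y(U, O) = -O² (Y(U, O) = -(O + O)*O/2 = -2*O*O/2 = -O²)
Y(-83, A(g(S(-5, Q)), 3))*(-1) = -(-20 - 1 + (-1)²)²*(-1) = -(-20 - 1 + 1)²*(-1) = -1*(-20)²*(-1) = -1*400*(-1) = -400*(-1) = 400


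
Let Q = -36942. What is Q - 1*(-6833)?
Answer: -30109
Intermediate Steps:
Q - 1*(-6833) = -36942 - 1*(-6833) = -36942 + 6833 = -30109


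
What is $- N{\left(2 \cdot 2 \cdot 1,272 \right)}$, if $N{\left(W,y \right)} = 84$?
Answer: $-84$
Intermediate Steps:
$- N{\left(2 \cdot 2 \cdot 1,272 \right)} = \left(-1\right) 84 = -84$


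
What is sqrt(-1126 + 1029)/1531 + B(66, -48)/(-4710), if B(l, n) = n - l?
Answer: 19/785 + I*sqrt(97)/1531 ≈ 0.024204 + 0.006433*I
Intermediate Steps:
sqrt(-1126 + 1029)/1531 + B(66, -48)/(-4710) = sqrt(-1126 + 1029)/1531 + (-48 - 1*66)/(-4710) = sqrt(-97)*(1/1531) + (-48 - 66)*(-1/4710) = (I*sqrt(97))*(1/1531) - 114*(-1/4710) = I*sqrt(97)/1531 + 19/785 = 19/785 + I*sqrt(97)/1531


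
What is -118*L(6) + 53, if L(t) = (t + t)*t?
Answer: -8443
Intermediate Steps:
L(t) = 2*t² (L(t) = (2*t)*t = 2*t²)
-118*L(6) + 53 = -236*6² + 53 = -236*36 + 53 = -118*72 + 53 = -8496 + 53 = -8443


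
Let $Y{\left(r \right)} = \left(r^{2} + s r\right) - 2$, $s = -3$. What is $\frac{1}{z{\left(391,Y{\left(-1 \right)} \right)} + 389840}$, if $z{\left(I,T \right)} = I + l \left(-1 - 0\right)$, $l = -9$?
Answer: $\frac{1}{390240} \approx 2.5625 \cdot 10^{-6}$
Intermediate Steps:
$Y{\left(r \right)} = -2 + r^{2} - 3 r$ ($Y{\left(r \right)} = \left(r^{2} - 3 r\right) - 2 = -2 + r^{2} - 3 r$)
$z{\left(I,T \right)} = 9 + I$ ($z{\left(I,T \right)} = I - 9 \left(-1 - 0\right) = I - 9 \left(-1 + 0\right) = I - -9 = I + 9 = 9 + I$)
$\frac{1}{z{\left(391,Y{\left(-1 \right)} \right)} + 389840} = \frac{1}{\left(9 + 391\right) + 389840} = \frac{1}{400 + 389840} = \frac{1}{390240}$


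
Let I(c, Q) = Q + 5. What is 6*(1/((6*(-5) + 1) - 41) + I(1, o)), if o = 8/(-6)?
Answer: 767/35 ≈ 21.914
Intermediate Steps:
o = -4/3 (o = 8*(-1/6) = -4/3 ≈ -1.3333)
I(c, Q) = 5 + Q
6*(1/((6*(-5) + 1) - 41) + I(1, o)) = 6*(1/((6*(-5) + 1) - 41) + (5 - 4/3)) = 6*(1/((-30 + 1) - 41) + 11/3) = 6*(1/(-29 - 41) + 11/3) = 6*(1/(-70) + 11/3) = 6*(-1/70 + 11/3) = 6*(767/210) = 767/35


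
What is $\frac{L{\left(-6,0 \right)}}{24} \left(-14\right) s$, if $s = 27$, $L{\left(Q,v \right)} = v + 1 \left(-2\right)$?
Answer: $\frac{63}{2} \approx 31.5$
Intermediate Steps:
$L{\left(Q,v \right)} = -2 + v$ ($L{\left(Q,v \right)} = v - 2 = -2 + v$)
$\frac{L{\left(-6,0 \right)}}{24} \left(-14\right) s = \frac{-2 + 0}{24} \left(-14\right) 27 = \left(-2\right) \frac{1}{24} \left(-14\right) 27 = \left(- \frac{1}{12}\right) \left(-14\right) 27 = \frac{7}{6} \cdot 27 = \frac{63}{2}$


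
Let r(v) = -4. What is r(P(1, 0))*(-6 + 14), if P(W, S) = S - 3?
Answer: -32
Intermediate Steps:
P(W, S) = -3 + S
r(P(1, 0))*(-6 + 14) = -4*(-6 + 14) = -4*8 = -32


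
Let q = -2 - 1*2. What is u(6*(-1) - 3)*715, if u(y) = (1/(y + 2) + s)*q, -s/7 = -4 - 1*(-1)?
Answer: -417560/7 ≈ -59651.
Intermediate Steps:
s = 21 (s = -7*(-4 - 1*(-1)) = -7*(-4 + 1) = -7*(-3) = 21)
q = -4 (q = -2 - 2 = -4)
u(y) = -84 - 4/(2 + y) (u(y) = (1/(y + 2) + 21)*(-4) = (1/(2 + y) + 21)*(-4) = (21 + 1/(2 + y))*(-4) = -84 - 4/(2 + y))
u(6*(-1) - 3)*715 = (4*(-43 - 21*(6*(-1) - 3))/(2 + (6*(-1) - 3)))*715 = (4*(-43 - 21*(-6 - 3))/(2 + (-6 - 3)))*715 = (4*(-43 - 21*(-9))/(2 - 9))*715 = (4*(-43 + 189)/(-7))*715 = (4*(-⅐)*146)*715 = -584/7*715 = -417560/7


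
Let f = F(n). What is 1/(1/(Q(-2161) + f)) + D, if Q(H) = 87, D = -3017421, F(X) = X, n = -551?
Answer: -3017885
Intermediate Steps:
f = -551
1/(1/(Q(-2161) + f)) + D = 1/(1/(87 - 551)) - 3017421 = 1/(1/(-464)) - 3017421 = 1/(-1/464) - 3017421 = -464 - 3017421 = -3017885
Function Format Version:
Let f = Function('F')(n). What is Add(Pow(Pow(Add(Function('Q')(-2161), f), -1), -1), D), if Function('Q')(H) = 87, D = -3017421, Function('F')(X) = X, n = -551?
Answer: -3017885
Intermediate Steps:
f = -551
Add(Pow(Pow(Add(Function('Q')(-2161), f), -1), -1), D) = Add(Pow(Pow(Add(87, -551), -1), -1), -3017421) = Add(Pow(Pow(-464, -1), -1), -3017421) = Add(Pow(Rational(-1, 464), -1), -3017421) = Add(-464, -3017421) = -3017885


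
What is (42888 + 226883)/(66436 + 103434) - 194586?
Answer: -33054054049/169870 ≈ -1.9458e+5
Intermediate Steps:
(42888 + 226883)/(66436 + 103434) - 194586 = 269771/169870 - 194586 = -33054054049/169870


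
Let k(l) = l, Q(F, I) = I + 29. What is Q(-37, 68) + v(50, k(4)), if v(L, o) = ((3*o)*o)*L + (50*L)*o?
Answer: 12497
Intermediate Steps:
Q(F, I) = 29 + I
v(L, o) = 3*L*o**2 + 50*L*o (v(L, o) = (3*o**2)*L + 50*L*o = 3*L*o**2 + 50*L*o)
Q(-37, 68) + v(50, k(4)) = (29 + 68) + 50*4*(50 + 3*4) = 97 + 50*4*(50 + 12) = 97 + 50*4*62 = 97 + 12400 = 12497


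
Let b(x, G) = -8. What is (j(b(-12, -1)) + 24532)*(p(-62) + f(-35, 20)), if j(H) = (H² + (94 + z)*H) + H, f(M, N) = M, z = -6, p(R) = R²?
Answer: 90974156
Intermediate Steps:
j(H) = H² + 89*H (j(H) = (H² + (94 - 6)*H) + H = (H² + 88*H) + H = H² + 89*H)
(j(b(-12, -1)) + 24532)*(p(-62) + f(-35, 20)) = (-8*(89 - 8) + 24532)*((-62)² - 35) = (-8*81 + 24532)*(3844 - 35) = (-648 + 24532)*3809 = 23884*3809 = 90974156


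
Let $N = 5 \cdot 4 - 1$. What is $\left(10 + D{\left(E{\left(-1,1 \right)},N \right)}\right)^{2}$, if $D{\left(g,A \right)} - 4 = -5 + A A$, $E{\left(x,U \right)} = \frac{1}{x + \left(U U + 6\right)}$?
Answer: $136900$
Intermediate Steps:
$E{\left(x,U \right)} = \frac{1}{6 + x + U^{2}}$ ($E{\left(x,U \right)} = \frac{1}{x + \left(U^{2} + 6\right)} = \frac{1}{x + \left(6 + U^{2}\right)} = \frac{1}{6 + x + U^{2}}$)
$N = 19$ ($N = 20 - 1 = 19$)
$D{\left(g,A \right)} = -1 + A^{2}$ ($D{\left(g,A \right)} = 4 + \left(-5 + A A\right) = 4 + \left(-5 + A^{2}\right) = -1 + A^{2}$)
$\left(10 + D{\left(E{\left(-1,1 \right)},N \right)}\right)^{2} = \left(10 - \left(1 - 19^{2}\right)\right)^{2} = \left(10 + \left(-1 + 361\right)\right)^{2} = \left(10 + 360\right)^{2} = 370^{2} = 136900$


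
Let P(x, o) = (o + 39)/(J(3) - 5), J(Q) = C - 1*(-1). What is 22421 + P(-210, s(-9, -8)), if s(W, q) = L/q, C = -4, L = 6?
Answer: 717319/32 ≈ 22416.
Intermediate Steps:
J(Q) = -3 (J(Q) = -4 - 1*(-1) = -4 + 1 = -3)
s(W, q) = 6/q
P(x, o) = -39/8 - o/8 (P(x, o) = (o + 39)/(-3 - 5) = (39 + o)/(-8) = (39 + o)*(-⅛) = -39/8 - o/8)
22421 + P(-210, s(-9, -8)) = 22421 + (-39/8 - 3/(4*(-8))) = 22421 + (-39/8 - 3*(-1)/(4*8)) = 22421 + (-39/8 - ⅛*(-¾)) = 22421 + (-39/8 + 3/32) = 22421 - 153/32 = 717319/32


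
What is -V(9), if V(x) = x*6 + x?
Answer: -63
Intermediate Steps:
V(x) = 7*x (V(x) = 6*x + x = 7*x)
-V(9) = -7*9 = -1*63 = -63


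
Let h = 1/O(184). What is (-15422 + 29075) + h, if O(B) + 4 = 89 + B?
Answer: 3672658/269 ≈ 13653.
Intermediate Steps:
O(B) = 85 + B (O(B) = -4 + (89 + B) = 85 + B)
h = 1/269 (h = 1/(85 + 184) = 1/269 ≈ 0.0037175)
(-15422 + 29075) + h = (-15422 + 29075) + 1/269 = 13653 + 1/269 = 3672658/269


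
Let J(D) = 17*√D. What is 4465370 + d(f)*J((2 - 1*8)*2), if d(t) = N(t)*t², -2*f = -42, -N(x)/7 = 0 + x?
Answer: 4465370 - 2204118*I*√3 ≈ 4.4654e+6 - 3.8176e+6*I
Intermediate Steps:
N(x) = -7*x (N(x) = -7*(0 + x) = -7*x)
f = 21 (f = -½*(-42) = 21)
d(t) = -7*t³ (d(t) = (-7*t)*t² = -7*t³)
4465370 + d(f)*J((2 - 1*8)*2) = 4465370 + (-7*21³)*(17*√((2 - 1*8)*2)) = 4465370 + (-7*9261)*(17*√((2 - 8)*2)) = 4465370 - 1102059*√(-6*2) = 4465370 - 1102059*√(-12) = 4465370 - 1102059*2*I*√3 = 4465370 - 2204118*I*√3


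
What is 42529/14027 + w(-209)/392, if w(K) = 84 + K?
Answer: 14917993/5498584 ≈ 2.7131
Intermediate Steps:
42529/14027 + w(-209)/392 = 42529/14027 + (84 - 209)/392 = 42529*(1/14027) - 125*1/392 = 42529/14027 - 125/392 = 14917993/5498584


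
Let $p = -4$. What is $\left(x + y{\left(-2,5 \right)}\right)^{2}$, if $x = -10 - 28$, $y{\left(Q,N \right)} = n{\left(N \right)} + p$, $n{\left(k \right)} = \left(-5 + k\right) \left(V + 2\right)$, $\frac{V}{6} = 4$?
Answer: $1764$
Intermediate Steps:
$V = 24$ ($V = 6 \cdot 4 = 24$)
$n{\left(k \right)} = -130 + 26 k$ ($n{\left(k \right)} = \left(-5 + k\right) \left(24 + 2\right) = \left(-5 + k\right) 26 = -130 + 26 k$)
$y{\left(Q,N \right)} = -134 + 26 N$ ($y{\left(Q,N \right)} = \left(-130 + 26 N\right) - 4 = -134 + 26 N$)
$x = -38$
$\left(x + y{\left(-2,5 \right)}\right)^{2} = \left(-38 + \left(-134 + 26 \cdot 5\right)\right)^{2} = \left(-38 + \left(-134 + 130\right)\right)^{2} = \left(-38 - 4\right)^{2} = \left(-42\right)^{2} = 1764$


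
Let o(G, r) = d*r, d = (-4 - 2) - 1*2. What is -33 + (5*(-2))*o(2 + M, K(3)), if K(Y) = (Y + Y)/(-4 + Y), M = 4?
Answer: -513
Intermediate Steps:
K(Y) = 2*Y/(-4 + Y) (K(Y) = (2*Y)/(-4 + Y) = 2*Y/(-4 + Y))
d = -8 (d = -6 - 2 = -8)
o(G, r) = -8*r
-33 + (5*(-2))*o(2 + M, K(3)) = -33 + (5*(-2))*(-16*3/(-4 + 3)) = -33 - (-80)*2*3/(-1) = -33 - (-80)*2*3*(-1) = -33 - (-80)*(-6) = -33 - 10*48 = -33 - 480 = -513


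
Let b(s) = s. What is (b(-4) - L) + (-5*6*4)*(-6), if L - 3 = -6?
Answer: 719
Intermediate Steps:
L = -3 (L = 3 - 6 = -3)
(b(-4) - L) + (-5*6*4)*(-6) = (-4 - 1*(-3)) + (-5*6*4)*(-6) = (-4 + 3) - 30*4*(-6) = -1 - 120*(-6) = -1 + 720 = 719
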